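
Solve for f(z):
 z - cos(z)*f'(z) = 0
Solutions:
 f(z) = C1 + Integral(z/cos(z), z)


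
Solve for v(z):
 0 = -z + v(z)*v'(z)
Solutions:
 v(z) = -sqrt(C1 + z^2)
 v(z) = sqrt(C1 + z^2)


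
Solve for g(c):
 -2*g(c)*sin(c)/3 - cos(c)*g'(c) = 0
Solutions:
 g(c) = C1*cos(c)^(2/3)


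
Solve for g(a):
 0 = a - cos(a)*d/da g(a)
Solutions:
 g(a) = C1 + Integral(a/cos(a), a)


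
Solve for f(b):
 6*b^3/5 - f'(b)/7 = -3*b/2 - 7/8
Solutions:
 f(b) = C1 + 21*b^4/10 + 21*b^2/4 + 49*b/8


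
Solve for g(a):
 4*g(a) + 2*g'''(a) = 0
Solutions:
 g(a) = C3*exp(-2^(1/3)*a) + (C1*sin(2^(1/3)*sqrt(3)*a/2) + C2*cos(2^(1/3)*sqrt(3)*a/2))*exp(2^(1/3)*a/2)


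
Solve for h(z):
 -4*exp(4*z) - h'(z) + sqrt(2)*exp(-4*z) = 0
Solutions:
 h(z) = C1 - exp(4*z) - sqrt(2)*exp(-4*z)/4


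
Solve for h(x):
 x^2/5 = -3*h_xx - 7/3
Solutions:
 h(x) = C1 + C2*x - x^4/180 - 7*x^2/18


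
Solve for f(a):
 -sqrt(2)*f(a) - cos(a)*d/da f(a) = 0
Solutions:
 f(a) = C1*(sin(a) - 1)^(sqrt(2)/2)/(sin(a) + 1)^(sqrt(2)/2)


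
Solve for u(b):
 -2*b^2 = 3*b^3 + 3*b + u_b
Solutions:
 u(b) = C1 - 3*b^4/4 - 2*b^3/3 - 3*b^2/2


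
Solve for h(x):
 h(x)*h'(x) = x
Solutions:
 h(x) = -sqrt(C1 + x^2)
 h(x) = sqrt(C1 + x^2)


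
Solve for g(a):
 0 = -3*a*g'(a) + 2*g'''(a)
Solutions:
 g(a) = C1 + Integral(C2*airyai(2^(2/3)*3^(1/3)*a/2) + C3*airybi(2^(2/3)*3^(1/3)*a/2), a)


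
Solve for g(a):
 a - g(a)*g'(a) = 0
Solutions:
 g(a) = -sqrt(C1 + a^2)
 g(a) = sqrt(C1 + a^2)


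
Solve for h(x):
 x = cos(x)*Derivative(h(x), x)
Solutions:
 h(x) = C1 + Integral(x/cos(x), x)


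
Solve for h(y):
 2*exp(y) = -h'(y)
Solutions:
 h(y) = C1 - 2*exp(y)


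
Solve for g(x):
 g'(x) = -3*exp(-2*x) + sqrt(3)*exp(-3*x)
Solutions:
 g(x) = C1 + 3*exp(-2*x)/2 - sqrt(3)*exp(-3*x)/3


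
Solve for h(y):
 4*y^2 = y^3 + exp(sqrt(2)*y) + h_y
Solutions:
 h(y) = C1 - y^4/4 + 4*y^3/3 - sqrt(2)*exp(sqrt(2)*y)/2


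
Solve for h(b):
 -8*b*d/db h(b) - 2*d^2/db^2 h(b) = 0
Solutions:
 h(b) = C1 + C2*erf(sqrt(2)*b)


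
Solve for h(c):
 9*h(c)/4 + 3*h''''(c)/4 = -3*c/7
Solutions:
 h(c) = -4*c/21 + (C1*sin(sqrt(2)*3^(1/4)*c/2) + C2*cos(sqrt(2)*3^(1/4)*c/2))*exp(-sqrt(2)*3^(1/4)*c/2) + (C3*sin(sqrt(2)*3^(1/4)*c/2) + C4*cos(sqrt(2)*3^(1/4)*c/2))*exp(sqrt(2)*3^(1/4)*c/2)


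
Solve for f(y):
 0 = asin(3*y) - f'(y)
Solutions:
 f(y) = C1 + y*asin(3*y) + sqrt(1 - 9*y^2)/3


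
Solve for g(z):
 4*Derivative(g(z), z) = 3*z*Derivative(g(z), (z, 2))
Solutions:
 g(z) = C1 + C2*z^(7/3)


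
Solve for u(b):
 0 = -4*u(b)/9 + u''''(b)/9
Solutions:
 u(b) = C1*exp(-sqrt(2)*b) + C2*exp(sqrt(2)*b) + C3*sin(sqrt(2)*b) + C4*cos(sqrt(2)*b)


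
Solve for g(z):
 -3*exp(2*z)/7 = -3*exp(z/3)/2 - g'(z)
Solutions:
 g(z) = C1 - 9*exp(z/3)/2 + 3*exp(2*z)/14


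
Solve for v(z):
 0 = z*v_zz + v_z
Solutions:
 v(z) = C1 + C2*log(z)


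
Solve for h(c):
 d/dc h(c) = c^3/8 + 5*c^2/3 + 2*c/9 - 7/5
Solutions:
 h(c) = C1 + c^4/32 + 5*c^3/9 + c^2/9 - 7*c/5


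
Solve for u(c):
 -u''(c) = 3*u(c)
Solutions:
 u(c) = C1*sin(sqrt(3)*c) + C2*cos(sqrt(3)*c)


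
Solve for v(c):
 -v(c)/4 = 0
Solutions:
 v(c) = 0


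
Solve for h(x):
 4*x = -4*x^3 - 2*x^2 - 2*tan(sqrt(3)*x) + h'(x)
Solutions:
 h(x) = C1 + x^4 + 2*x^3/3 + 2*x^2 - 2*sqrt(3)*log(cos(sqrt(3)*x))/3


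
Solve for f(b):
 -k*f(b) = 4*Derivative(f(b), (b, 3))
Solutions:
 f(b) = C1*exp(2^(1/3)*b*(-k)^(1/3)/2) + C2*exp(2^(1/3)*b*(-k)^(1/3)*(-1 + sqrt(3)*I)/4) + C3*exp(-2^(1/3)*b*(-k)^(1/3)*(1 + sqrt(3)*I)/4)


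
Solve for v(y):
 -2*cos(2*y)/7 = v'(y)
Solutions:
 v(y) = C1 - sin(2*y)/7


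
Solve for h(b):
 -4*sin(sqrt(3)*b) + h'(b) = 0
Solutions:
 h(b) = C1 - 4*sqrt(3)*cos(sqrt(3)*b)/3


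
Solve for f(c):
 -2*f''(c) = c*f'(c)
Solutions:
 f(c) = C1 + C2*erf(c/2)


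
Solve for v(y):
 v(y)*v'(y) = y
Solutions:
 v(y) = -sqrt(C1 + y^2)
 v(y) = sqrt(C1 + y^2)


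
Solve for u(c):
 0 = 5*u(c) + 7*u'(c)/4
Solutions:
 u(c) = C1*exp(-20*c/7)


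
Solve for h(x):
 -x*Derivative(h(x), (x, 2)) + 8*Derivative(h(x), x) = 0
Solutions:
 h(x) = C1 + C2*x^9


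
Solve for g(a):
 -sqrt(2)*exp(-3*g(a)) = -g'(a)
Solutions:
 g(a) = log(C1 + 3*sqrt(2)*a)/3
 g(a) = log((-3^(1/3) - 3^(5/6)*I)*(C1 + sqrt(2)*a)^(1/3)/2)
 g(a) = log((-3^(1/3) + 3^(5/6)*I)*(C1 + sqrt(2)*a)^(1/3)/2)


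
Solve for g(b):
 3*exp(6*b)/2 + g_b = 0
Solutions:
 g(b) = C1 - exp(6*b)/4


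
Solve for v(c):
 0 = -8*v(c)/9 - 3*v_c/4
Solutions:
 v(c) = C1*exp(-32*c/27)


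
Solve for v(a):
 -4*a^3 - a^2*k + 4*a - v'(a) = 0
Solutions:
 v(a) = C1 - a^4 - a^3*k/3 + 2*a^2


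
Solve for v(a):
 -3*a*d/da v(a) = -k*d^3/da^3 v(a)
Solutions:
 v(a) = C1 + Integral(C2*airyai(3^(1/3)*a*(1/k)^(1/3)) + C3*airybi(3^(1/3)*a*(1/k)^(1/3)), a)


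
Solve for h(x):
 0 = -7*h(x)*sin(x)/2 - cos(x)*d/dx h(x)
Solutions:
 h(x) = C1*cos(x)^(7/2)


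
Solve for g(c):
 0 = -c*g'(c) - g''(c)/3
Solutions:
 g(c) = C1 + C2*erf(sqrt(6)*c/2)


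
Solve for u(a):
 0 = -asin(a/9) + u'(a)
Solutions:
 u(a) = C1 + a*asin(a/9) + sqrt(81 - a^2)


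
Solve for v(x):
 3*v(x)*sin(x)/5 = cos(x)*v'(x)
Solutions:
 v(x) = C1/cos(x)^(3/5)


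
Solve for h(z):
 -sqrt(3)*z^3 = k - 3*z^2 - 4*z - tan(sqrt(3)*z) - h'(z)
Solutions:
 h(z) = C1 + k*z + sqrt(3)*z^4/4 - z^3 - 2*z^2 + sqrt(3)*log(cos(sqrt(3)*z))/3


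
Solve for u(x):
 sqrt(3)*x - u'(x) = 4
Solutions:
 u(x) = C1 + sqrt(3)*x^2/2 - 4*x


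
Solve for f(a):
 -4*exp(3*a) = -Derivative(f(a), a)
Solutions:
 f(a) = C1 + 4*exp(3*a)/3


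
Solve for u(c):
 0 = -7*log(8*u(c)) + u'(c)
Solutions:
 -Integral(1/(log(_y) + 3*log(2)), (_y, u(c)))/7 = C1 - c


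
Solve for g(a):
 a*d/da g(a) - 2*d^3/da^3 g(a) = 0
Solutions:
 g(a) = C1 + Integral(C2*airyai(2^(2/3)*a/2) + C3*airybi(2^(2/3)*a/2), a)


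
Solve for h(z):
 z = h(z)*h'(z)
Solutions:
 h(z) = -sqrt(C1 + z^2)
 h(z) = sqrt(C1 + z^2)


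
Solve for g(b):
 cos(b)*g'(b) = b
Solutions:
 g(b) = C1 + Integral(b/cos(b), b)


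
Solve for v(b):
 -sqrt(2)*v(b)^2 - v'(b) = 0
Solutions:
 v(b) = 1/(C1 + sqrt(2)*b)


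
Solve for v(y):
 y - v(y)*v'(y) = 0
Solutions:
 v(y) = -sqrt(C1 + y^2)
 v(y) = sqrt(C1 + y^2)


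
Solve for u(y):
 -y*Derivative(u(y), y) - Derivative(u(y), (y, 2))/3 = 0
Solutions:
 u(y) = C1 + C2*erf(sqrt(6)*y/2)


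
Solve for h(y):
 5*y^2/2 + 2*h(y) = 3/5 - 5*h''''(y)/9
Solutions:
 h(y) = -5*y^2/4 + (C1*sin(10^(3/4)*sqrt(3)*y/10) + C2*cos(10^(3/4)*sqrt(3)*y/10))*exp(-10^(3/4)*sqrt(3)*y/10) + (C3*sin(10^(3/4)*sqrt(3)*y/10) + C4*cos(10^(3/4)*sqrt(3)*y/10))*exp(10^(3/4)*sqrt(3)*y/10) + 3/10


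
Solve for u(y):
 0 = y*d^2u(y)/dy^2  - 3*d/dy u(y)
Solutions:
 u(y) = C1 + C2*y^4


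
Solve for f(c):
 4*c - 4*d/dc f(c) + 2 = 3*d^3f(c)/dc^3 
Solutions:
 f(c) = C1 + C2*sin(2*sqrt(3)*c/3) + C3*cos(2*sqrt(3)*c/3) + c^2/2 + c/2


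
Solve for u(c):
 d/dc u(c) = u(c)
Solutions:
 u(c) = C1*exp(c)


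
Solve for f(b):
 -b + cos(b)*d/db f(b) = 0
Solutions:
 f(b) = C1 + Integral(b/cos(b), b)


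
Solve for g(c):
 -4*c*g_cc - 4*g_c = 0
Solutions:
 g(c) = C1 + C2*log(c)


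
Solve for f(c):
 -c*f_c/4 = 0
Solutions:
 f(c) = C1


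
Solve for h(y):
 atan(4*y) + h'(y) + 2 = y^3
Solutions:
 h(y) = C1 + y^4/4 - y*atan(4*y) - 2*y + log(16*y^2 + 1)/8


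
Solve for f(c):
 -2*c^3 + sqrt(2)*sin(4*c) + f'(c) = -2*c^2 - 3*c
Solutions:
 f(c) = C1 + c^4/2 - 2*c^3/3 - 3*c^2/2 + sqrt(2)*cos(4*c)/4


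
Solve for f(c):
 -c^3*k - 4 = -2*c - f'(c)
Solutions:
 f(c) = C1 + c^4*k/4 - c^2 + 4*c


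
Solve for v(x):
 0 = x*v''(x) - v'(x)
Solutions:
 v(x) = C1 + C2*x^2


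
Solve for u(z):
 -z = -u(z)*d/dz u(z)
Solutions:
 u(z) = -sqrt(C1 + z^2)
 u(z) = sqrt(C1 + z^2)


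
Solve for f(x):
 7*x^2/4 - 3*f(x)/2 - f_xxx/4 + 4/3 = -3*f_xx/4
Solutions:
 f(x) = C1*exp(x*(1/(2*(sqrt(3) + 2)^(1/3)) + (sqrt(3) + 2)^(1/3)/2 + 1))*sin(sqrt(3)*x*(-(sqrt(3) + 2)^(1/3) + (sqrt(3) + 2)^(-1/3))/2) + C2*exp(x*(1/(2*(sqrt(3) + 2)^(1/3)) + (sqrt(3) + 2)^(1/3)/2 + 1))*cos(sqrt(3)*x*(-(sqrt(3) + 2)^(1/3) + (sqrt(3) + 2)^(-1/3))/2) + C3*exp(x*(-(sqrt(3) + 2)^(1/3) - 1/(sqrt(3) + 2)^(1/3) + 1)) + 7*x^2/6 + 37/18


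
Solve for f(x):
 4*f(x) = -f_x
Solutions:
 f(x) = C1*exp(-4*x)


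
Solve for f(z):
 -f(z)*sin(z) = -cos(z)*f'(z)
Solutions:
 f(z) = C1/cos(z)


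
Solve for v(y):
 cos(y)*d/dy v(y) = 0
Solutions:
 v(y) = C1


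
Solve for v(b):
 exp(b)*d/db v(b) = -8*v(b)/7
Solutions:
 v(b) = C1*exp(8*exp(-b)/7)


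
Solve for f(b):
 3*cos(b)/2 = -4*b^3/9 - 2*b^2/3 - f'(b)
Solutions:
 f(b) = C1 - b^4/9 - 2*b^3/9 - 3*sin(b)/2


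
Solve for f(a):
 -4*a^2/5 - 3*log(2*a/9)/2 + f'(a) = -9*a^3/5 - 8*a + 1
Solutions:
 f(a) = C1 - 9*a^4/20 + 4*a^3/15 - 4*a^2 + 3*a*log(a)/2 - 3*a*log(3) - a/2 + 3*a*log(2)/2


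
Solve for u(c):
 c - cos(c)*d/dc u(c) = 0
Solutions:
 u(c) = C1 + Integral(c/cos(c), c)


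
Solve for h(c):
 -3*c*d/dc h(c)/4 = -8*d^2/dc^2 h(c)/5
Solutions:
 h(c) = C1 + C2*erfi(sqrt(15)*c/8)


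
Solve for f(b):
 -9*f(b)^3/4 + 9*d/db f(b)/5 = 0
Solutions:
 f(b) = -sqrt(2)*sqrt(-1/(C1 + 5*b))
 f(b) = sqrt(2)*sqrt(-1/(C1 + 5*b))


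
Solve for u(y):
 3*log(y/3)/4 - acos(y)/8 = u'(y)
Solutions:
 u(y) = C1 + 3*y*log(y)/4 - y*acos(y)/8 - 3*y*log(3)/4 - 3*y/4 + sqrt(1 - y^2)/8


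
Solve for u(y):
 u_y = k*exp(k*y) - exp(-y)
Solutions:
 u(y) = C1 + exp(k*y) + exp(-y)


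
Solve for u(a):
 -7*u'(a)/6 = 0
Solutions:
 u(a) = C1


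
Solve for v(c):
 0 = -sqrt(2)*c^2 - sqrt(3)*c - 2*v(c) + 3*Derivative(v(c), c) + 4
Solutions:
 v(c) = C1*exp(2*c/3) - sqrt(2)*c^2/2 - 3*sqrt(2)*c/2 - sqrt(3)*c/2 - 9*sqrt(2)/4 - 3*sqrt(3)/4 + 2


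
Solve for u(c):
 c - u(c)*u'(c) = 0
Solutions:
 u(c) = -sqrt(C1 + c^2)
 u(c) = sqrt(C1 + c^2)


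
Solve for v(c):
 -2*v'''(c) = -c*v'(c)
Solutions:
 v(c) = C1 + Integral(C2*airyai(2^(2/3)*c/2) + C3*airybi(2^(2/3)*c/2), c)


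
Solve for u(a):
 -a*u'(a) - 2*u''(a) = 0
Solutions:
 u(a) = C1 + C2*erf(a/2)


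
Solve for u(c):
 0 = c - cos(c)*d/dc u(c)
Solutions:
 u(c) = C1 + Integral(c/cos(c), c)


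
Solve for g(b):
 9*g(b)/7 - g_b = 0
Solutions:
 g(b) = C1*exp(9*b/7)


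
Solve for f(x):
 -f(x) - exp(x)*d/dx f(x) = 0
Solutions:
 f(x) = C1*exp(exp(-x))


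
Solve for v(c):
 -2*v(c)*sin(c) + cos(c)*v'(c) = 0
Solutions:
 v(c) = C1/cos(c)^2


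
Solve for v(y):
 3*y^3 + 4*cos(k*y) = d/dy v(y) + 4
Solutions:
 v(y) = C1 + 3*y^4/4 - 4*y + 4*sin(k*y)/k


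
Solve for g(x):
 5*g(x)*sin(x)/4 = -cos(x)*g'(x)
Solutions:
 g(x) = C1*cos(x)^(5/4)


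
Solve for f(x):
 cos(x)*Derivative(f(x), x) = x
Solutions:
 f(x) = C1 + Integral(x/cos(x), x)


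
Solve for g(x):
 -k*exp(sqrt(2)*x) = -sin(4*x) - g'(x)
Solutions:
 g(x) = C1 + sqrt(2)*k*exp(sqrt(2)*x)/2 + cos(4*x)/4


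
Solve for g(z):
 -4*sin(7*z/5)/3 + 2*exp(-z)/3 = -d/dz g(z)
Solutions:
 g(z) = C1 - 20*cos(7*z/5)/21 + 2*exp(-z)/3


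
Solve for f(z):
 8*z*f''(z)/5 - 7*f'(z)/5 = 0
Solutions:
 f(z) = C1 + C2*z^(15/8)


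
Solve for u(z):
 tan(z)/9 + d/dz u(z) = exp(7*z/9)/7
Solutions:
 u(z) = C1 + 9*exp(7*z/9)/49 + log(cos(z))/9


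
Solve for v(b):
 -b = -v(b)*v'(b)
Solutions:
 v(b) = -sqrt(C1 + b^2)
 v(b) = sqrt(C1 + b^2)


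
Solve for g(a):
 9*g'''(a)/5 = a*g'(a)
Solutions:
 g(a) = C1 + Integral(C2*airyai(15^(1/3)*a/3) + C3*airybi(15^(1/3)*a/3), a)


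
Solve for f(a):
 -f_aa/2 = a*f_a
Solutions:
 f(a) = C1 + C2*erf(a)


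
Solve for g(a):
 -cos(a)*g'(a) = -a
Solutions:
 g(a) = C1 + Integral(a/cos(a), a)


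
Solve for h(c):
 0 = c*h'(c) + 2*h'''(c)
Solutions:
 h(c) = C1 + Integral(C2*airyai(-2^(2/3)*c/2) + C3*airybi(-2^(2/3)*c/2), c)


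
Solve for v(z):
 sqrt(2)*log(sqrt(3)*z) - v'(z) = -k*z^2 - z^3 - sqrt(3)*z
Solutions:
 v(z) = C1 + k*z^3/3 + z^4/4 + sqrt(3)*z^2/2 + sqrt(2)*z*log(z) - sqrt(2)*z + sqrt(2)*z*log(3)/2


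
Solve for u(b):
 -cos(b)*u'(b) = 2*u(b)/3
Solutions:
 u(b) = C1*(sin(b) - 1)^(1/3)/(sin(b) + 1)^(1/3)


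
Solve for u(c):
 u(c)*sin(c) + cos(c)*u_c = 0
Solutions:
 u(c) = C1*cos(c)


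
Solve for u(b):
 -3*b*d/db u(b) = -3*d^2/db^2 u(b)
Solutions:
 u(b) = C1 + C2*erfi(sqrt(2)*b/2)


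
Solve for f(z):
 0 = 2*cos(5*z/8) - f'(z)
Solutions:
 f(z) = C1 + 16*sin(5*z/8)/5


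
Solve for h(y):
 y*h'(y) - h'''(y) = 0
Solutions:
 h(y) = C1 + Integral(C2*airyai(y) + C3*airybi(y), y)


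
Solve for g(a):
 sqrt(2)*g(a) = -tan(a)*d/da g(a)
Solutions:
 g(a) = C1/sin(a)^(sqrt(2))


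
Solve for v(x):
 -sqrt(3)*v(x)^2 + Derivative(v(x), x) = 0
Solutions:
 v(x) = -1/(C1 + sqrt(3)*x)


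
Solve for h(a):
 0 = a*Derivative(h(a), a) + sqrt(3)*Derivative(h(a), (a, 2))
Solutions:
 h(a) = C1 + C2*erf(sqrt(2)*3^(3/4)*a/6)


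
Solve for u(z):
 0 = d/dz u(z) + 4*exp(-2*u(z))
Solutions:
 u(z) = log(-sqrt(C1 - 8*z))
 u(z) = log(C1 - 8*z)/2


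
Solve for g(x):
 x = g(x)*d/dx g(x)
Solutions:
 g(x) = -sqrt(C1 + x^2)
 g(x) = sqrt(C1 + x^2)


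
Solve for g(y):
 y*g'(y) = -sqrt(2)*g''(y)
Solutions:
 g(y) = C1 + C2*erf(2^(1/4)*y/2)


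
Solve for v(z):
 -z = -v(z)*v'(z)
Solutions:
 v(z) = -sqrt(C1 + z^2)
 v(z) = sqrt(C1 + z^2)


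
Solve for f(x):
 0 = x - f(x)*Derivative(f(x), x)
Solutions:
 f(x) = -sqrt(C1 + x^2)
 f(x) = sqrt(C1 + x^2)


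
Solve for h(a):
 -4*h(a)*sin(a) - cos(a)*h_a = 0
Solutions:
 h(a) = C1*cos(a)^4


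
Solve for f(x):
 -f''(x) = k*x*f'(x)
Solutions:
 f(x) = Piecewise((-sqrt(2)*sqrt(pi)*C1*erf(sqrt(2)*sqrt(k)*x/2)/(2*sqrt(k)) - C2, (k > 0) | (k < 0)), (-C1*x - C2, True))


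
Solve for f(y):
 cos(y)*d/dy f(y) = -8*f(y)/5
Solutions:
 f(y) = C1*(sin(y) - 1)^(4/5)/(sin(y) + 1)^(4/5)


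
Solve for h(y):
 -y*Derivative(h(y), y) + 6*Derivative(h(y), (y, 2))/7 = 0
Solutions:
 h(y) = C1 + C2*erfi(sqrt(21)*y/6)


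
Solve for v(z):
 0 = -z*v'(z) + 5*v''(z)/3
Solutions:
 v(z) = C1 + C2*erfi(sqrt(30)*z/10)


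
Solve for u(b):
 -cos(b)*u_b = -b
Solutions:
 u(b) = C1 + Integral(b/cos(b), b)


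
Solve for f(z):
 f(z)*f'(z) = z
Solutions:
 f(z) = -sqrt(C1 + z^2)
 f(z) = sqrt(C1 + z^2)


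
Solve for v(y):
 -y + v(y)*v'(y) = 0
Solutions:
 v(y) = -sqrt(C1 + y^2)
 v(y) = sqrt(C1 + y^2)


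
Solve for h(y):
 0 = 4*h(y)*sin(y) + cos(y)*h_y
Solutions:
 h(y) = C1*cos(y)^4


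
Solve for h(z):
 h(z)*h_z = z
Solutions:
 h(z) = -sqrt(C1 + z^2)
 h(z) = sqrt(C1 + z^2)


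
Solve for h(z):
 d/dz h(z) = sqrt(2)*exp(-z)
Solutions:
 h(z) = C1 - sqrt(2)*exp(-z)


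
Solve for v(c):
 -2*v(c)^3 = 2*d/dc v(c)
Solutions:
 v(c) = -sqrt(2)*sqrt(-1/(C1 - c))/2
 v(c) = sqrt(2)*sqrt(-1/(C1 - c))/2


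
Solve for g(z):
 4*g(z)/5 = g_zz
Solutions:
 g(z) = C1*exp(-2*sqrt(5)*z/5) + C2*exp(2*sqrt(5)*z/5)


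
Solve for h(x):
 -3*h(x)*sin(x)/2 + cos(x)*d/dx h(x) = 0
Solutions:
 h(x) = C1/cos(x)^(3/2)


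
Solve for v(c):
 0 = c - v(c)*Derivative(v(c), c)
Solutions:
 v(c) = -sqrt(C1 + c^2)
 v(c) = sqrt(C1 + c^2)


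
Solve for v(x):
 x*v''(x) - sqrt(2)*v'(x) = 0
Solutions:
 v(x) = C1 + C2*x^(1 + sqrt(2))


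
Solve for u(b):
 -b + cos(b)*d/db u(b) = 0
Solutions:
 u(b) = C1 + Integral(b/cos(b), b)


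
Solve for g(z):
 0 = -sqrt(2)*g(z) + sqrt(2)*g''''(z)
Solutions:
 g(z) = C1*exp(-z) + C2*exp(z) + C3*sin(z) + C4*cos(z)


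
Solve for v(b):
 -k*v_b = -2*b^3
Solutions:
 v(b) = C1 + b^4/(2*k)


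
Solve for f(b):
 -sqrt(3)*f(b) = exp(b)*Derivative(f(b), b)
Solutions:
 f(b) = C1*exp(sqrt(3)*exp(-b))


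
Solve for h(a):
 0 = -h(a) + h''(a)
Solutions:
 h(a) = C1*exp(-a) + C2*exp(a)


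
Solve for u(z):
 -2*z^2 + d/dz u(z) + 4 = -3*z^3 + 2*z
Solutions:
 u(z) = C1 - 3*z^4/4 + 2*z^3/3 + z^2 - 4*z


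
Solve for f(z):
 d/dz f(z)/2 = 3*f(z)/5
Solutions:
 f(z) = C1*exp(6*z/5)


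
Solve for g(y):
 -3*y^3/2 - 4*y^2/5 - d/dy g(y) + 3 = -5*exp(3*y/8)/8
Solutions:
 g(y) = C1 - 3*y^4/8 - 4*y^3/15 + 3*y + 5*exp(3*y/8)/3


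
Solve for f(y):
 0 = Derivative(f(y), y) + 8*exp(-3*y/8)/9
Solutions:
 f(y) = C1 + 64*exp(-3*y/8)/27


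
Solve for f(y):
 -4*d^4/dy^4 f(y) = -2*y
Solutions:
 f(y) = C1 + C2*y + C3*y^2 + C4*y^3 + y^5/240


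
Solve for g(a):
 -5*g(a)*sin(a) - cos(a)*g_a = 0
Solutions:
 g(a) = C1*cos(a)^5


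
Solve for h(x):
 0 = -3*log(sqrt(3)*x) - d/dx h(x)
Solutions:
 h(x) = C1 - 3*x*log(x) - 3*x*log(3)/2 + 3*x


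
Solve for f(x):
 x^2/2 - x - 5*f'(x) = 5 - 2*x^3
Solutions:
 f(x) = C1 + x^4/10 + x^3/30 - x^2/10 - x


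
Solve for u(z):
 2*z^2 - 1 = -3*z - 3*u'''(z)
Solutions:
 u(z) = C1 + C2*z + C3*z^2 - z^5/90 - z^4/24 + z^3/18


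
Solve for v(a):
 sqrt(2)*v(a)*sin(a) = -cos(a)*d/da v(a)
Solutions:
 v(a) = C1*cos(a)^(sqrt(2))


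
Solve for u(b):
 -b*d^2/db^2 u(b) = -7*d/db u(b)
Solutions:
 u(b) = C1 + C2*b^8


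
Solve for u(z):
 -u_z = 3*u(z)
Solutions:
 u(z) = C1*exp(-3*z)


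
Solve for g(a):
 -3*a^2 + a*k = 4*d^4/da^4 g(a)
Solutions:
 g(a) = C1 + C2*a + C3*a^2 + C4*a^3 - a^6/480 + a^5*k/480


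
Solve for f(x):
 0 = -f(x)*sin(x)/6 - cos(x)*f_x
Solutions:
 f(x) = C1*cos(x)^(1/6)


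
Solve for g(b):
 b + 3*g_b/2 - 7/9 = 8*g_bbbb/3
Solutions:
 g(b) = C1 + C4*exp(6^(2/3)*b/4) - b^2/3 + 14*b/27 + (C2*sin(3*2^(2/3)*3^(1/6)*b/8) + C3*cos(3*2^(2/3)*3^(1/6)*b/8))*exp(-6^(2/3)*b/8)


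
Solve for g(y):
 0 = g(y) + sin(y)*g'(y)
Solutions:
 g(y) = C1*sqrt(cos(y) + 1)/sqrt(cos(y) - 1)


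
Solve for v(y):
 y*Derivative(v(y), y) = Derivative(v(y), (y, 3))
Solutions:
 v(y) = C1 + Integral(C2*airyai(y) + C3*airybi(y), y)


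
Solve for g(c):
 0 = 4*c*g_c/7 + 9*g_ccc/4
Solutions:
 g(c) = C1 + Integral(C2*airyai(-2*294^(1/3)*c/21) + C3*airybi(-2*294^(1/3)*c/21), c)


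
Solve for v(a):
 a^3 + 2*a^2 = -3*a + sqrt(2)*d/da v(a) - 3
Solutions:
 v(a) = C1 + sqrt(2)*a^4/8 + sqrt(2)*a^3/3 + 3*sqrt(2)*a^2/4 + 3*sqrt(2)*a/2


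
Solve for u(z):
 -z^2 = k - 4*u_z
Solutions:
 u(z) = C1 + k*z/4 + z^3/12


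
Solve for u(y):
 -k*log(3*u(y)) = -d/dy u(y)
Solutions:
 Integral(1/(log(_y) + log(3)), (_y, u(y))) = C1 + k*y


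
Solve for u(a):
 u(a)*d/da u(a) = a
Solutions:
 u(a) = -sqrt(C1 + a^2)
 u(a) = sqrt(C1 + a^2)


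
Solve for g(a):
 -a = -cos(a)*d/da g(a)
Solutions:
 g(a) = C1 + Integral(a/cos(a), a)


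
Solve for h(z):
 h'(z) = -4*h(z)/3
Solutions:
 h(z) = C1*exp(-4*z/3)


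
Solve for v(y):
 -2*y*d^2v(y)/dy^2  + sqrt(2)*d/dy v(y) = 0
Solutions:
 v(y) = C1 + C2*y^(sqrt(2)/2 + 1)


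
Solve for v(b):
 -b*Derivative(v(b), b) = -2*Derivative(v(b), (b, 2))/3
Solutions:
 v(b) = C1 + C2*erfi(sqrt(3)*b/2)


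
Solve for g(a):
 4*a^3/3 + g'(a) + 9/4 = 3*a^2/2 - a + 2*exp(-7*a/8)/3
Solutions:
 g(a) = C1 - a^4/3 + a^3/2 - a^2/2 - 9*a/4 - 16*exp(-7*a/8)/21


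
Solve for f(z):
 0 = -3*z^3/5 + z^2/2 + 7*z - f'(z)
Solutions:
 f(z) = C1 - 3*z^4/20 + z^3/6 + 7*z^2/2


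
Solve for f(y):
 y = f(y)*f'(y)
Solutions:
 f(y) = -sqrt(C1 + y^2)
 f(y) = sqrt(C1 + y^2)


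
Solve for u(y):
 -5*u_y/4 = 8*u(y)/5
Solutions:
 u(y) = C1*exp(-32*y/25)


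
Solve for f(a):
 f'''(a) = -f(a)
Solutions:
 f(a) = C3*exp(-a) + (C1*sin(sqrt(3)*a/2) + C2*cos(sqrt(3)*a/2))*exp(a/2)


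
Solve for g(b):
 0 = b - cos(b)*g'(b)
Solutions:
 g(b) = C1 + Integral(b/cos(b), b)


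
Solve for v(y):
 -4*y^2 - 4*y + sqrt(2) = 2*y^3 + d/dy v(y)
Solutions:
 v(y) = C1 - y^4/2 - 4*y^3/3 - 2*y^2 + sqrt(2)*y


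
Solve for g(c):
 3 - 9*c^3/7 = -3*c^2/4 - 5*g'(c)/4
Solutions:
 g(c) = C1 + 9*c^4/35 - c^3/5 - 12*c/5


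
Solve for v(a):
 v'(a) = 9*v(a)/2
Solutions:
 v(a) = C1*exp(9*a/2)


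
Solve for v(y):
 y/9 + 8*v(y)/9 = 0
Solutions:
 v(y) = -y/8


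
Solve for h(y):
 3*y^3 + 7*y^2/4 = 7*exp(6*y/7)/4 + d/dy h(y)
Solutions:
 h(y) = C1 + 3*y^4/4 + 7*y^3/12 - 49*exp(6*y/7)/24


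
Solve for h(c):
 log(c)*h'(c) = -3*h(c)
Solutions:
 h(c) = C1*exp(-3*li(c))


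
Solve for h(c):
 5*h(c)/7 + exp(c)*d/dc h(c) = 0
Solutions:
 h(c) = C1*exp(5*exp(-c)/7)


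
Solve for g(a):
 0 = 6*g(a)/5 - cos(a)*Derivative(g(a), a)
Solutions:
 g(a) = C1*(sin(a) + 1)^(3/5)/(sin(a) - 1)^(3/5)


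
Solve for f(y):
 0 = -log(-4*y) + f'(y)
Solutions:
 f(y) = C1 + y*log(-y) + y*(-1 + 2*log(2))


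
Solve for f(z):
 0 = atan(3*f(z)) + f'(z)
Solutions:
 Integral(1/atan(3*_y), (_y, f(z))) = C1 - z


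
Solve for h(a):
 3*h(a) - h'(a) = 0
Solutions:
 h(a) = C1*exp(3*a)


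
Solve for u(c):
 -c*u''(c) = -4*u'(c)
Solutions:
 u(c) = C1 + C2*c^5


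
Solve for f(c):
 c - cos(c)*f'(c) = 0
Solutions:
 f(c) = C1 + Integral(c/cos(c), c)


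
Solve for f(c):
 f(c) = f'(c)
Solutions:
 f(c) = C1*exp(c)


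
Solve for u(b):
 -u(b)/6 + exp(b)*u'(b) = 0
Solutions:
 u(b) = C1*exp(-exp(-b)/6)


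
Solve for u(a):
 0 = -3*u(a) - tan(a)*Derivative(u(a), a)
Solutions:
 u(a) = C1/sin(a)^3


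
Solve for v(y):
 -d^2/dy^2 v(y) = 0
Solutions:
 v(y) = C1 + C2*y


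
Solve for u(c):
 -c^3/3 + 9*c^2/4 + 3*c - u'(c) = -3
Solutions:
 u(c) = C1 - c^4/12 + 3*c^3/4 + 3*c^2/2 + 3*c


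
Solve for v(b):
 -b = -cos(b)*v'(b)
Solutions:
 v(b) = C1 + Integral(b/cos(b), b)


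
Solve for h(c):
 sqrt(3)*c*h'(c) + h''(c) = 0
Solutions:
 h(c) = C1 + C2*erf(sqrt(2)*3^(1/4)*c/2)


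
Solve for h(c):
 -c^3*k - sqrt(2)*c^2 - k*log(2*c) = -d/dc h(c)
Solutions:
 h(c) = C1 + c^4*k/4 + sqrt(2)*c^3/3 + c*k*log(c) - c*k + c*k*log(2)


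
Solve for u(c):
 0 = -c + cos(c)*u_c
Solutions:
 u(c) = C1 + Integral(c/cos(c), c)


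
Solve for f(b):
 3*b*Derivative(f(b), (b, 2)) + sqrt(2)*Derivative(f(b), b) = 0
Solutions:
 f(b) = C1 + C2*b^(1 - sqrt(2)/3)


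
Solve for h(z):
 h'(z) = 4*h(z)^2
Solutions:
 h(z) = -1/(C1 + 4*z)


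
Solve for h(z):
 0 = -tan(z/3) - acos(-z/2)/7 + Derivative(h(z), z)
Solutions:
 h(z) = C1 + z*acos(-z/2)/7 + sqrt(4 - z^2)/7 - 3*log(cos(z/3))


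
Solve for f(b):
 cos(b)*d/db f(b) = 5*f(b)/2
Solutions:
 f(b) = C1*(sin(b) + 1)^(5/4)/(sin(b) - 1)^(5/4)


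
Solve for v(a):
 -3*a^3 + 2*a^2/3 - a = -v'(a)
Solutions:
 v(a) = C1 + 3*a^4/4 - 2*a^3/9 + a^2/2


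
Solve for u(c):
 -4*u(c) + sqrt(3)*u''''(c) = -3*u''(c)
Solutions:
 u(c) = C1*exp(-sqrt(2)*3^(3/4)*c*sqrt(-3 + sqrt(9 + 16*sqrt(3)))/6) + C2*exp(sqrt(2)*3^(3/4)*c*sqrt(-3 + sqrt(9 + 16*sqrt(3)))/6) + C3*sin(sqrt(2)*3^(3/4)*c*sqrt(3 + sqrt(9 + 16*sqrt(3)))/6) + C4*cosh(sqrt(2)*3^(3/4)*c*sqrt(-sqrt(9 + 16*sqrt(3)) - 3)/6)


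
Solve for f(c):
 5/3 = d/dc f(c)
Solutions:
 f(c) = C1 + 5*c/3


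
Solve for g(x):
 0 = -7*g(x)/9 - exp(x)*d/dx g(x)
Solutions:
 g(x) = C1*exp(7*exp(-x)/9)


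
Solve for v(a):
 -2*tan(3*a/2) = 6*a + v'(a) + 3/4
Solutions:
 v(a) = C1 - 3*a^2 - 3*a/4 + 4*log(cos(3*a/2))/3


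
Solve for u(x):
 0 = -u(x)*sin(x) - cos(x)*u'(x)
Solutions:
 u(x) = C1*cos(x)


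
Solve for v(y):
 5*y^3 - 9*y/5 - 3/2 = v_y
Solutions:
 v(y) = C1 + 5*y^4/4 - 9*y^2/10 - 3*y/2


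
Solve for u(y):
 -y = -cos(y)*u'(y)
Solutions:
 u(y) = C1 + Integral(y/cos(y), y)


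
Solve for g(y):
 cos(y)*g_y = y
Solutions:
 g(y) = C1 + Integral(y/cos(y), y)


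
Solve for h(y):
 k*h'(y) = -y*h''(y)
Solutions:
 h(y) = C1 + y^(1 - re(k))*(C2*sin(log(y)*Abs(im(k))) + C3*cos(log(y)*im(k)))


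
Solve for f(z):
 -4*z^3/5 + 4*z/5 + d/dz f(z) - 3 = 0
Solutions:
 f(z) = C1 + z^4/5 - 2*z^2/5 + 3*z


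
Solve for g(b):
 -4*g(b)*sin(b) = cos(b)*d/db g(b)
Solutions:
 g(b) = C1*cos(b)^4


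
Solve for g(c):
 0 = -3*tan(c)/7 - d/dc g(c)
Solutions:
 g(c) = C1 + 3*log(cos(c))/7


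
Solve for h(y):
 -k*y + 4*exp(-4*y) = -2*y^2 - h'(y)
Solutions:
 h(y) = C1 + k*y^2/2 - 2*y^3/3 + exp(-4*y)


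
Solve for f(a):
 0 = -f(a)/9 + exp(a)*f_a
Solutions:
 f(a) = C1*exp(-exp(-a)/9)


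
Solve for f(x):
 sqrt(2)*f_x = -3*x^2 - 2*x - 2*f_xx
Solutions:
 f(x) = C1 + C2*exp(-sqrt(2)*x/2) - sqrt(2)*x^3/2 - sqrt(2)*x^2/2 + 3*x^2 - 6*sqrt(2)*x + 2*x


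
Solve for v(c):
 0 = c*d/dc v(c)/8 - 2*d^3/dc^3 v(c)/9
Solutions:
 v(c) = C1 + Integral(C2*airyai(6^(2/3)*c/4) + C3*airybi(6^(2/3)*c/4), c)


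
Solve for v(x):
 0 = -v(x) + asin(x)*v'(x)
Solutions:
 v(x) = C1*exp(Integral(1/asin(x), x))


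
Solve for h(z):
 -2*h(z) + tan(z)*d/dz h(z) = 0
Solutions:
 h(z) = C1*sin(z)^2


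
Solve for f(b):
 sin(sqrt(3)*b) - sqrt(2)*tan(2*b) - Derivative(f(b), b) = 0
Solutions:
 f(b) = C1 + sqrt(2)*log(cos(2*b))/2 - sqrt(3)*cos(sqrt(3)*b)/3


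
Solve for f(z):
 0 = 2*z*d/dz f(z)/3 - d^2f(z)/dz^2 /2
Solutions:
 f(z) = C1 + C2*erfi(sqrt(6)*z/3)


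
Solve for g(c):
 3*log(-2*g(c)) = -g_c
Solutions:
 Integral(1/(log(-_y) + log(2)), (_y, g(c)))/3 = C1 - c


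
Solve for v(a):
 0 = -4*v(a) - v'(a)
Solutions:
 v(a) = C1*exp(-4*a)


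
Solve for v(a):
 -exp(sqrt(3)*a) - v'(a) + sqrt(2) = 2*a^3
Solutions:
 v(a) = C1 - a^4/2 + sqrt(2)*a - sqrt(3)*exp(sqrt(3)*a)/3


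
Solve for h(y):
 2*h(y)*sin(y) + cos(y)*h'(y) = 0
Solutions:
 h(y) = C1*cos(y)^2


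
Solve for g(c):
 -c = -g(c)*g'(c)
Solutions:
 g(c) = -sqrt(C1 + c^2)
 g(c) = sqrt(C1 + c^2)


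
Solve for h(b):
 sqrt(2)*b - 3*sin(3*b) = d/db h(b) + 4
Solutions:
 h(b) = C1 + sqrt(2)*b^2/2 - 4*b + cos(3*b)


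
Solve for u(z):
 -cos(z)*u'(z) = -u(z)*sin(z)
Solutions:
 u(z) = C1/cos(z)


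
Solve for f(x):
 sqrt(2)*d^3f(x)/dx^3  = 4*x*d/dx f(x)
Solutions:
 f(x) = C1 + Integral(C2*airyai(sqrt(2)*x) + C3*airybi(sqrt(2)*x), x)


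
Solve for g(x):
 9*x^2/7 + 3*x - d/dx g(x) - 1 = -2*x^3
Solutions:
 g(x) = C1 + x^4/2 + 3*x^3/7 + 3*x^2/2 - x


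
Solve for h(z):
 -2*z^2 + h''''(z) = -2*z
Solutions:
 h(z) = C1 + C2*z + C3*z^2 + C4*z^3 + z^6/180 - z^5/60


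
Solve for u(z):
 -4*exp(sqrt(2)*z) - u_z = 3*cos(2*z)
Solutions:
 u(z) = C1 - 2*sqrt(2)*exp(sqrt(2)*z) - 3*sin(2*z)/2


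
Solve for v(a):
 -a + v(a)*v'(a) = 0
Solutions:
 v(a) = -sqrt(C1 + a^2)
 v(a) = sqrt(C1 + a^2)


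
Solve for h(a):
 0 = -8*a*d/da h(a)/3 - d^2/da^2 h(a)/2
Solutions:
 h(a) = C1 + C2*erf(2*sqrt(6)*a/3)


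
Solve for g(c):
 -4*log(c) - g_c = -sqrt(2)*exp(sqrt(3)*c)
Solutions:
 g(c) = C1 - 4*c*log(c) + 4*c + sqrt(6)*exp(sqrt(3)*c)/3


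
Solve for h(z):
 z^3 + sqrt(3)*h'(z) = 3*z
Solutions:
 h(z) = C1 - sqrt(3)*z^4/12 + sqrt(3)*z^2/2


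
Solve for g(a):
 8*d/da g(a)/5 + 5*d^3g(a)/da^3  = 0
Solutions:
 g(a) = C1 + C2*sin(2*sqrt(2)*a/5) + C3*cos(2*sqrt(2)*a/5)


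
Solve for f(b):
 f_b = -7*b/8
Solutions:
 f(b) = C1 - 7*b^2/16


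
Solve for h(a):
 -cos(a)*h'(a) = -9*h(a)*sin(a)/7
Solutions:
 h(a) = C1/cos(a)^(9/7)


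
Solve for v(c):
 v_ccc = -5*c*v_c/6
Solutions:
 v(c) = C1 + Integral(C2*airyai(-5^(1/3)*6^(2/3)*c/6) + C3*airybi(-5^(1/3)*6^(2/3)*c/6), c)


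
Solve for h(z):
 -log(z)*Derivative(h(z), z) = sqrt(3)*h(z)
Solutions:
 h(z) = C1*exp(-sqrt(3)*li(z))


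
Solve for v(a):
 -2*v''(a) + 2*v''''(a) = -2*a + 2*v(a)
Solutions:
 v(a) = C1*exp(-sqrt(2)*a*sqrt(1 + sqrt(5))/2) + C2*exp(sqrt(2)*a*sqrt(1 + sqrt(5))/2) + C3*sin(sqrt(2)*a*sqrt(-1 + sqrt(5))/2) + C4*cos(sqrt(2)*a*sqrt(-1 + sqrt(5))/2) + a


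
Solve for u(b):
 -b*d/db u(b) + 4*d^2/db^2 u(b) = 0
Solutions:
 u(b) = C1 + C2*erfi(sqrt(2)*b/4)


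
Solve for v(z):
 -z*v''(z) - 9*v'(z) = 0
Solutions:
 v(z) = C1 + C2/z^8


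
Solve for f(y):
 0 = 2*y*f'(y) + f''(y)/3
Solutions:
 f(y) = C1 + C2*erf(sqrt(3)*y)


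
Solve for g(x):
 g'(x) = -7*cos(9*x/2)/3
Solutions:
 g(x) = C1 - 14*sin(9*x/2)/27


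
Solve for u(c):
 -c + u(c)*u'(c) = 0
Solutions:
 u(c) = -sqrt(C1 + c^2)
 u(c) = sqrt(C1 + c^2)


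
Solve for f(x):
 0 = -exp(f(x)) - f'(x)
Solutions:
 f(x) = log(1/(C1 + x))


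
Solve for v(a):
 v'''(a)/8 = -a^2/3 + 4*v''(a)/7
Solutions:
 v(a) = C1 + C2*a + C3*exp(32*a/7) + 7*a^4/144 + 49*a^3/1152 + 343*a^2/12288


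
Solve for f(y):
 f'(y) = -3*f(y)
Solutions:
 f(y) = C1*exp(-3*y)


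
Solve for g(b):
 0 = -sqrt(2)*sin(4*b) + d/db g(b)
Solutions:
 g(b) = C1 - sqrt(2)*cos(4*b)/4


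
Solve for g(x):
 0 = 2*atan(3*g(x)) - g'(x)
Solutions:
 Integral(1/atan(3*_y), (_y, g(x))) = C1 + 2*x


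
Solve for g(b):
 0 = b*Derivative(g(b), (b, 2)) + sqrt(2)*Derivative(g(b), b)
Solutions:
 g(b) = C1 + C2*b^(1 - sqrt(2))


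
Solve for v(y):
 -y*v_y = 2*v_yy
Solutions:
 v(y) = C1 + C2*erf(y/2)


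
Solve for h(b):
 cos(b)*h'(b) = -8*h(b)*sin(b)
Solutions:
 h(b) = C1*cos(b)^8


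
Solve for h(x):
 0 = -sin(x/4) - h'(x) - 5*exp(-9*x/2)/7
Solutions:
 h(x) = C1 + 4*cos(x/4) + 10*exp(-9*x/2)/63


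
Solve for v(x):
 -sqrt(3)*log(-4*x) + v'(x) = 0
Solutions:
 v(x) = C1 + sqrt(3)*x*log(-x) + sqrt(3)*x*(-1 + 2*log(2))


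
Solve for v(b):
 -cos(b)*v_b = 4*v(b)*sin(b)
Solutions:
 v(b) = C1*cos(b)^4


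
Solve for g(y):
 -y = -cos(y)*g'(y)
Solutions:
 g(y) = C1 + Integral(y/cos(y), y)


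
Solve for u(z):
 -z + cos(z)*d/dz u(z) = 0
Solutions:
 u(z) = C1 + Integral(z/cos(z), z)


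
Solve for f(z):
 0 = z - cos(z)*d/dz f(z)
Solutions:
 f(z) = C1 + Integral(z/cos(z), z)


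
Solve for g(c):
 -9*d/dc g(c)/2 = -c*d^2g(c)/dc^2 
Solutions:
 g(c) = C1 + C2*c^(11/2)


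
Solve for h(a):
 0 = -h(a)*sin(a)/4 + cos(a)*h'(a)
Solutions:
 h(a) = C1/cos(a)^(1/4)


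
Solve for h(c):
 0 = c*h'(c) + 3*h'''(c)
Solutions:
 h(c) = C1 + Integral(C2*airyai(-3^(2/3)*c/3) + C3*airybi(-3^(2/3)*c/3), c)


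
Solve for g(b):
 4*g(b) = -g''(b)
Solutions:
 g(b) = C1*sin(2*b) + C2*cos(2*b)


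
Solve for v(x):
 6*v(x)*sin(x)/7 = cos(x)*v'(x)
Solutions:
 v(x) = C1/cos(x)^(6/7)


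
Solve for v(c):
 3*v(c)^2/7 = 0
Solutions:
 v(c) = 0


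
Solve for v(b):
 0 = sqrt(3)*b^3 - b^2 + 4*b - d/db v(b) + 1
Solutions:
 v(b) = C1 + sqrt(3)*b^4/4 - b^3/3 + 2*b^2 + b


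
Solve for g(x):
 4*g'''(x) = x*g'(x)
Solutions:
 g(x) = C1 + Integral(C2*airyai(2^(1/3)*x/2) + C3*airybi(2^(1/3)*x/2), x)


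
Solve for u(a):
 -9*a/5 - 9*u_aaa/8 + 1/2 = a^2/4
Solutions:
 u(a) = C1 + C2*a + C3*a^2 - a^5/270 - a^4/15 + 2*a^3/27


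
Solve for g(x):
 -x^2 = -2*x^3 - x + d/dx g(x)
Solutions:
 g(x) = C1 + x^4/2 - x^3/3 + x^2/2


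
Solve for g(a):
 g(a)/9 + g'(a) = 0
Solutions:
 g(a) = C1*exp(-a/9)


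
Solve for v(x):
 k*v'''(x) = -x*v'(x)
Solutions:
 v(x) = C1 + Integral(C2*airyai(x*(-1/k)^(1/3)) + C3*airybi(x*(-1/k)^(1/3)), x)


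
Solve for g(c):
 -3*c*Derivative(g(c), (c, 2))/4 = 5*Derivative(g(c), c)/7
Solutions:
 g(c) = C1 + C2*c^(1/21)


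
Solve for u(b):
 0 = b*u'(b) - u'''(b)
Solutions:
 u(b) = C1 + Integral(C2*airyai(b) + C3*airybi(b), b)


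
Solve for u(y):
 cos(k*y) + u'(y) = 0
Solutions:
 u(y) = C1 - sin(k*y)/k


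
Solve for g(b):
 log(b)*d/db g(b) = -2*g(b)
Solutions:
 g(b) = C1*exp(-2*li(b))


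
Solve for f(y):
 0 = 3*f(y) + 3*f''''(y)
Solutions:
 f(y) = (C1*sin(sqrt(2)*y/2) + C2*cos(sqrt(2)*y/2))*exp(-sqrt(2)*y/2) + (C3*sin(sqrt(2)*y/2) + C4*cos(sqrt(2)*y/2))*exp(sqrt(2)*y/2)


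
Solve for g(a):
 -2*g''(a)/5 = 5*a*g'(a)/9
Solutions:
 g(a) = C1 + C2*erf(5*a/6)


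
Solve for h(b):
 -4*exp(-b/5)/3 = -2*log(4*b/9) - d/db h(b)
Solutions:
 h(b) = C1 - 2*b*log(b) + 2*b*(-2*log(2) + 1 + 2*log(3)) - 20*exp(-b/5)/3


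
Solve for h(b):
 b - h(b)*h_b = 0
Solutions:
 h(b) = -sqrt(C1 + b^2)
 h(b) = sqrt(C1 + b^2)


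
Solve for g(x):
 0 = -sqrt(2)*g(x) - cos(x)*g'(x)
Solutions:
 g(x) = C1*(sin(x) - 1)^(sqrt(2)/2)/(sin(x) + 1)^(sqrt(2)/2)


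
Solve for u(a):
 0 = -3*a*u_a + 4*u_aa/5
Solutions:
 u(a) = C1 + C2*erfi(sqrt(30)*a/4)


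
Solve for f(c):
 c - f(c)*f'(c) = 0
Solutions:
 f(c) = -sqrt(C1 + c^2)
 f(c) = sqrt(C1 + c^2)


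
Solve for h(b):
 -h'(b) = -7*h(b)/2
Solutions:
 h(b) = C1*exp(7*b/2)


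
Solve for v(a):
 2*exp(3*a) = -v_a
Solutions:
 v(a) = C1 - 2*exp(3*a)/3


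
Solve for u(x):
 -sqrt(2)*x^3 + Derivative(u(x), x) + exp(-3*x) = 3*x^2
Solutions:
 u(x) = C1 + sqrt(2)*x^4/4 + x^3 + exp(-3*x)/3


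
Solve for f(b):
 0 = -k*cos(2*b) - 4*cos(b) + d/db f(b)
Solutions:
 f(b) = C1 + k*sin(2*b)/2 + 4*sin(b)


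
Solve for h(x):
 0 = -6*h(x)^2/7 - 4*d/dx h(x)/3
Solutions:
 h(x) = 14/(C1 + 9*x)


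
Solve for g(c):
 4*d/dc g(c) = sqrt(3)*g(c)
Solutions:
 g(c) = C1*exp(sqrt(3)*c/4)


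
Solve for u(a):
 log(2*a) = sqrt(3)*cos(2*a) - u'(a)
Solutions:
 u(a) = C1 - a*log(a) - a*log(2) + a + sqrt(3)*sin(2*a)/2


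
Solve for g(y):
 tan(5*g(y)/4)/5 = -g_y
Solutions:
 g(y) = -4*asin(C1*exp(-y/4))/5 + 4*pi/5
 g(y) = 4*asin(C1*exp(-y/4))/5


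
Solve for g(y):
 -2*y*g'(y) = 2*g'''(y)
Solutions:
 g(y) = C1 + Integral(C2*airyai(-y) + C3*airybi(-y), y)


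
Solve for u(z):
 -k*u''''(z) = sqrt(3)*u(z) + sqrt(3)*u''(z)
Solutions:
 u(z) = C1*exp(-sqrt(2)*z*sqrt((-sqrt(-4*sqrt(3)*k + 3) - sqrt(3))/k)/2) + C2*exp(sqrt(2)*z*sqrt((-sqrt(-4*sqrt(3)*k + 3) - sqrt(3))/k)/2) + C3*exp(-sqrt(2)*z*sqrt((sqrt(-4*sqrt(3)*k + 3) - sqrt(3))/k)/2) + C4*exp(sqrt(2)*z*sqrt((sqrt(-4*sqrt(3)*k + 3) - sqrt(3))/k)/2)


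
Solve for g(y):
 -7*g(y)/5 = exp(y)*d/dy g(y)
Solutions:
 g(y) = C1*exp(7*exp(-y)/5)


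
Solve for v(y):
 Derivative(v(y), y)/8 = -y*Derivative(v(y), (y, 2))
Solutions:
 v(y) = C1 + C2*y^(7/8)


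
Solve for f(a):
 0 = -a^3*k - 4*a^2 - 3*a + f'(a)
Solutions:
 f(a) = C1 + a^4*k/4 + 4*a^3/3 + 3*a^2/2


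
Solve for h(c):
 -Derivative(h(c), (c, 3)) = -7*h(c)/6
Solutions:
 h(c) = C3*exp(6^(2/3)*7^(1/3)*c/6) + (C1*sin(2^(2/3)*3^(1/6)*7^(1/3)*c/4) + C2*cos(2^(2/3)*3^(1/6)*7^(1/3)*c/4))*exp(-6^(2/3)*7^(1/3)*c/12)


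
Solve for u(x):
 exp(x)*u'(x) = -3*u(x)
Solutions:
 u(x) = C1*exp(3*exp(-x))


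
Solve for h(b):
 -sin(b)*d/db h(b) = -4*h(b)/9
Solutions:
 h(b) = C1*(cos(b) - 1)^(2/9)/(cos(b) + 1)^(2/9)


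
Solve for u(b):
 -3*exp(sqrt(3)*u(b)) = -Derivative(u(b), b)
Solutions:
 u(b) = sqrt(3)*(2*log(-1/(C1 + 3*b)) - log(3))/6


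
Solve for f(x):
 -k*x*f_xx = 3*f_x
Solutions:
 f(x) = C1 + x^(((re(k) - 3)*re(k) + im(k)^2)/(re(k)^2 + im(k)^2))*(C2*sin(3*log(x)*Abs(im(k))/(re(k)^2 + im(k)^2)) + C3*cos(3*log(x)*im(k)/(re(k)^2 + im(k)^2)))


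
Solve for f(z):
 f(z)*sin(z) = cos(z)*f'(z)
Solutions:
 f(z) = C1/cos(z)


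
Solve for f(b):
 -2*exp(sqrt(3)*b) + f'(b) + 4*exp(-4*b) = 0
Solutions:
 f(b) = C1 + 2*sqrt(3)*exp(sqrt(3)*b)/3 + exp(-4*b)


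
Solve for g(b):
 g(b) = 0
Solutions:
 g(b) = 0


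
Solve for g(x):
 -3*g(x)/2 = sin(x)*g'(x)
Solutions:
 g(x) = C1*(cos(x) + 1)^(3/4)/(cos(x) - 1)^(3/4)


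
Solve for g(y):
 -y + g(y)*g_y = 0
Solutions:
 g(y) = -sqrt(C1 + y^2)
 g(y) = sqrt(C1 + y^2)


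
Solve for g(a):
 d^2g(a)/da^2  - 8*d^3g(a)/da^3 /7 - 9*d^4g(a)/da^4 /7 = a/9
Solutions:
 g(a) = C1 + C2*a + C3*exp(a*(-4 + sqrt(79))/9) + C4*exp(-a*(4 + sqrt(79))/9) + a^3/54 + 4*a^2/63


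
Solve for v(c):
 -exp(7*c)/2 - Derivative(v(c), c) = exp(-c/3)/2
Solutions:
 v(c) = C1 - exp(7*c)/14 + 3*exp(-c/3)/2


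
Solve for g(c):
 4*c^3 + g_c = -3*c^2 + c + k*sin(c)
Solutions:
 g(c) = C1 - c^4 - c^3 + c^2/2 - k*cos(c)


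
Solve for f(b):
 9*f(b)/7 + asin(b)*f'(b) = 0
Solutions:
 f(b) = C1*exp(-9*Integral(1/asin(b), b)/7)


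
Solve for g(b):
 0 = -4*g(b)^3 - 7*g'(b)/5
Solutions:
 g(b) = -sqrt(14)*sqrt(-1/(C1 - 20*b))/2
 g(b) = sqrt(14)*sqrt(-1/(C1 - 20*b))/2


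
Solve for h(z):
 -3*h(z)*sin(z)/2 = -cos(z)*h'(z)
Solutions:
 h(z) = C1/cos(z)^(3/2)


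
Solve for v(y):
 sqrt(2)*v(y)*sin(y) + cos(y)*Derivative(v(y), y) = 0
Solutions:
 v(y) = C1*cos(y)^(sqrt(2))


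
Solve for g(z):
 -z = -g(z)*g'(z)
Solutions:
 g(z) = -sqrt(C1 + z^2)
 g(z) = sqrt(C1 + z^2)


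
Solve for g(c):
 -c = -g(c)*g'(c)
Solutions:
 g(c) = -sqrt(C1 + c^2)
 g(c) = sqrt(C1 + c^2)


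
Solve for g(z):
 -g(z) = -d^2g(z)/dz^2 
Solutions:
 g(z) = C1*exp(-z) + C2*exp(z)


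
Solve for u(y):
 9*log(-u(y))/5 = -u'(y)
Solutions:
 -li(-u(y)) = C1 - 9*y/5


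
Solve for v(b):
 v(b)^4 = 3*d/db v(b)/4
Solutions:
 v(b) = (-1/(C1 + 4*b))^(1/3)
 v(b) = (-1/(C1 + 4*b))^(1/3)*(-1 - sqrt(3)*I)/2
 v(b) = (-1/(C1 + 4*b))^(1/3)*(-1 + sqrt(3)*I)/2


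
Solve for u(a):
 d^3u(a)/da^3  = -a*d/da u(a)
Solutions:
 u(a) = C1 + Integral(C2*airyai(-a) + C3*airybi(-a), a)


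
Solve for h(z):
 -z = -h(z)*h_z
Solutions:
 h(z) = -sqrt(C1 + z^2)
 h(z) = sqrt(C1 + z^2)


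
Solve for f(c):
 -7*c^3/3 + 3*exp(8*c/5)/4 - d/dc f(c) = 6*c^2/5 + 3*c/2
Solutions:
 f(c) = C1 - 7*c^4/12 - 2*c^3/5 - 3*c^2/4 + 15*exp(8*c/5)/32


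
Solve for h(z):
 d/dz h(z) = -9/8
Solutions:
 h(z) = C1 - 9*z/8


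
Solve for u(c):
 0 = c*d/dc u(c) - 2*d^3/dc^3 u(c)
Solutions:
 u(c) = C1 + Integral(C2*airyai(2^(2/3)*c/2) + C3*airybi(2^(2/3)*c/2), c)


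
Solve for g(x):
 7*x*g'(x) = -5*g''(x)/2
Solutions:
 g(x) = C1 + C2*erf(sqrt(35)*x/5)


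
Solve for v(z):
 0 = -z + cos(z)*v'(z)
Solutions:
 v(z) = C1 + Integral(z/cos(z), z)


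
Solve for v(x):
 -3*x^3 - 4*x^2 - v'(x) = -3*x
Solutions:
 v(x) = C1 - 3*x^4/4 - 4*x^3/3 + 3*x^2/2


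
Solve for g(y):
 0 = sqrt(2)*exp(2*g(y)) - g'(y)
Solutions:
 g(y) = log(-sqrt(-1/(C1 + sqrt(2)*y))) - log(2)/2
 g(y) = log(-1/(C1 + sqrt(2)*y))/2 - log(2)/2


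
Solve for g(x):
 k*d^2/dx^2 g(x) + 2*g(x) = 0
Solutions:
 g(x) = C1*exp(-sqrt(2)*x*sqrt(-1/k)) + C2*exp(sqrt(2)*x*sqrt(-1/k))


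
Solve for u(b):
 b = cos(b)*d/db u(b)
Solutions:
 u(b) = C1 + Integral(b/cos(b), b)


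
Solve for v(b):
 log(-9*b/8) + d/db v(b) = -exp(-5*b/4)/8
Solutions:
 v(b) = C1 - b*log(-b) + b*(-2*log(3) + 1 + 3*log(2)) + exp(-5*b/4)/10


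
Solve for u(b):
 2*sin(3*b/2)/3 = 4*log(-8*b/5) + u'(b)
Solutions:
 u(b) = C1 - 4*b*log(-b) - 12*b*log(2) + 4*b + 4*b*log(5) - 4*cos(3*b/2)/9


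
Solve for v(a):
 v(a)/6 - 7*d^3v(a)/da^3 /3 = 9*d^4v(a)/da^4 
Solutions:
 v(a) = C1*exp(a*(-7 + sqrt(-1944*2^(2/3)/(-49 + sqrt(95713))^(1/3) + 49 + 54*2^(1/3)*(-49 + sqrt(95713))^(1/3)))/108)*sin(sqrt(2)*a*sqrt(-972*2^(2/3)/(-49 + sqrt(95713))^(1/3) - 49 + 27*2^(1/3)*(-49 + sqrt(95713))^(1/3) + 343/sqrt(-1944*2^(2/3)/(-49 + sqrt(95713))^(1/3) + 49 + 54*2^(1/3)*(-49 + sqrt(95713))^(1/3)))/108) + C2*exp(a*(-7 + sqrt(-1944*2^(2/3)/(-49 + sqrt(95713))^(1/3) + 49 + 54*2^(1/3)*(-49 + sqrt(95713))^(1/3)))/108)*cos(sqrt(2)*a*sqrt(-972*2^(2/3)/(-49 + sqrt(95713))^(1/3) - 49 + 27*2^(1/3)*(-49 + sqrt(95713))^(1/3) + 343/sqrt(-1944*2^(2/3)/(-49 + sqrt(95713))^(1/3) + 49 + 54*2^(1/3)*(-49 + sqrt(95713))^(1/3)))/108) + C3*exp(a*(-7 - sqrt(-1944*2^(2/3)/(-49 + sqrt(95713))^(1/3) + 49 + 54*2^(1/3)*(-49 + sqrt(95713))^(1/3)) + sqrt(2)*sqrt(-27*2^(1/3)*(-49 + sqrt(95713))^(1/3) + 49 + 972*2^(2/3)/(-49 + sqrt(95713))^(1/3) + 343/sqrt(-1944*2^(2/3)/(-49 + sqrt(95713))^(1/3) + 49 + 54*2^(1/3)*(-49 + sqrt(95713))^(1/3))))/108) + C4*exp(-a*(sqrt(-1944*2^(2/3)/(-49 + sqrt(95713))^(1/3) + 49 + 54*2^(1/3)*(-49 + sqrt(95713))^(1/3)) + 7 + sqrt(2)*sqrt(-27*2^(1/3)*(-49 + sqrt(95713))^(1/3) + 49 + 972*2^(2/3)/(-49 + sqrt(95713))^(1/3) + 343/sqrt(-1944*2^(2/3)/(-49 + sqrt(95713))^(1/3) + 49 + 54*2^(1/3)*(-49 + sqrt(95713))^(1/3))))/108)
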